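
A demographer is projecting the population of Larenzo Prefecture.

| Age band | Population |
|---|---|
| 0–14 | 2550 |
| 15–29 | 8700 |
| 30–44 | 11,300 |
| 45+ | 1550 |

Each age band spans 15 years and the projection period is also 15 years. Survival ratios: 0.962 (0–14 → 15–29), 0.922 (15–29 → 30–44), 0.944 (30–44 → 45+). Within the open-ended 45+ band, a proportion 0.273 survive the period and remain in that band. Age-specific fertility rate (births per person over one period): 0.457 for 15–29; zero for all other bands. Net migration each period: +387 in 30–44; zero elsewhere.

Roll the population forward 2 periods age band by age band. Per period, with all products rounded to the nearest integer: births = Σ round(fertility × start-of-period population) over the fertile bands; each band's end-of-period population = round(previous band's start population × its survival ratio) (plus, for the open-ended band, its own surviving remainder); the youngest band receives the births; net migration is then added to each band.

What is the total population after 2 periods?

[period 1]
Births: 8700 × 0.457 = 3976
15–29: 2550 × 0.962 = 2453
30–44: 8700 × 0.922 = 8021
45+: 11300 × 0.944 + 1550 × 0.273 = 10667 + 423 = 11090
Net migration: 30–44 + 387 → 8408
Giving 3976 / 2453 / 8408 / 11090.
[period 2]
Births: 2453 × 0.457 = 1121
15–29: 3976 × 0.962 = 3825
30–44: 2453 × 0.922 = 2262
45+: 8408 × 0.944 + 11090 × 0.273 = 7937 + 3028 = 10965
Net migration: 30–44 + 387 → 2649
Giving 1121 / 3825 / 2649 / 10965.
Total after period 2: 1121 + 3825 + 2649 + 10965 = 18560

18560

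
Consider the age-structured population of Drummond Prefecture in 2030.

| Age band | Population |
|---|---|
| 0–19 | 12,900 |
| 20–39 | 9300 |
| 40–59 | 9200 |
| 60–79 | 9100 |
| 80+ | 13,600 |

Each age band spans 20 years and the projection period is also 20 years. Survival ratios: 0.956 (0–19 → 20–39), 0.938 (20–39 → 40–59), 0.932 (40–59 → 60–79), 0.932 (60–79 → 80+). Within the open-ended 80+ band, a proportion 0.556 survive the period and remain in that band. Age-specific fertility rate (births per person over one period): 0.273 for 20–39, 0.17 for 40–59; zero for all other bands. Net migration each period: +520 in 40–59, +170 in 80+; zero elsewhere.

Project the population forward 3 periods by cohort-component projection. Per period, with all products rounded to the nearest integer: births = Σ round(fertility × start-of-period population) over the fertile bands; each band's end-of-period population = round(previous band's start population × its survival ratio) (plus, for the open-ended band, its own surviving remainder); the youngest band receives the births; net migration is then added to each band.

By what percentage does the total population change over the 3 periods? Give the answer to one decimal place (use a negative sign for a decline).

-24.1

— Period 1 —
Births: 9300 × 0.273 = 2539  |  9200 × 0.17 = 1564 → total 4103
20–39: 12900 × 0.956 = 12332
40–59: 9300 × 0.938 = 8723
60–79: 9200 × 0.932 = 8574
80+: 9100 × 0.932 + 13600 × 0.556 = 8481 + 7562 = 16043
Net migration: 40–59 + 520 → 9243; 80+ + 170 → 16213
→ [4103, 12332, 9243, 8574, 16213]
— Period 2 —
Births: 12332 × 0.273 = 3367  |  9243 × 0.17 = 1571 → total 4938
20–39: 4103 × 0.956 = 3922
40–59: 12332 × 0.938 = 11567
60–79: 9243 × 0.932 = 8614
80+: 8574 × 0.932 + 16213 × 0.556 = 7991 + 9014 = 17005
Net migration: 40–59 + 520 → 12087; 80+ + 170 → 17175
→ [4938, 3922, 12087, 8614, 17175]
— Period 3 —
Births: 3922 × 0.273 = 1071  |  12087 × 0.17 = 2055 → total 3126
20–39: 4938 × 0.956 = 4721
40–59: 3922 × 0.938 = 3679
60–79: 12087 × 0.932 = 11265
80+: 8614 × 0.932 + 17175 × 0.556 = 8028 + 9549 = 17577
Net migration: 40–59 + 520 → 4199; 80+ + 170 → 17747
→ [3126, 4721, 4199, 11265, 17747]
Total: 54100 → 41058; change = -13042; percentage change = -24.1%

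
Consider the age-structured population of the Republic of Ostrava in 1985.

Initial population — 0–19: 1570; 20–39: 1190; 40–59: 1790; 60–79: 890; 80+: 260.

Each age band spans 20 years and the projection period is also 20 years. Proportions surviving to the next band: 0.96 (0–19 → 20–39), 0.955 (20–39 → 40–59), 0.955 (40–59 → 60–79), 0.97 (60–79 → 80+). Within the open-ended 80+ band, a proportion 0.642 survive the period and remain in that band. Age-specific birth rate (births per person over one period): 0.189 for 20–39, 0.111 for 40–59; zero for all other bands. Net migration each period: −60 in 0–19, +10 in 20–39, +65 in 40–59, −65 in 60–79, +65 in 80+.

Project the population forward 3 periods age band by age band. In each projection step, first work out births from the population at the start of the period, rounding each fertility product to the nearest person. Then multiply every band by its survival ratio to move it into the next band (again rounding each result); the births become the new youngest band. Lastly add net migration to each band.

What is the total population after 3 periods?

(Bands numbered youngest = 1 to oldest = 5.)
Period 1.
Births: 1190 * 0.189 = 225  |  1790 * 0.111 = 199 → total 424
Band 2: 1570 * 0.96 = 1507
Band 3: 1190 * 0.955 = 1136
Band 4: 1790 * 0.955 = 1709
Band 5: 890 * 0.97 + 260 * 0.642 = 863 + 167 = 1030
Net migration: Band 1 − 60 → 364; Band 2 + 10 → 1517; Band 3 + 65 → 1201; Band 4 − 65 → 1644; Band 5 + 65 → 1095
Giving 364 / 1517 / 1201 / 1644 / 1095.
Period 2.
Births: 1517 * 0.189 = 287  |  1201 * 0.111 = 133 → total 420
Band 2: 364 * 0.96 = 349
Band 3: 1517 * 0.955 = 1449
Band 4: 1201 * 0.955 = 1147
Band 5: 1644 * 0.97 + 1095 * 0.642 = 1595 + 703 = 2298
Net migration: Band 1 − 60 → 360; Band 2 + 10 → 359; Band 3 + 65 → 1514; Band 4 − 65 → 1082; Band 5 + 65 → 2363
Giving 360 / 359 / 1514 / 1082 / 2363.
Period 3.
Births: 359 * 0.189 = 68  |  1514 * 0.111 = 168 → total 236
Band 2: 360 * 0.96 = 346
Band 3: 359 * 0.955 = 343
Band 4: 1514 * 0.955 = 1446
Band 5: 1082 * 0.97 + 2363 * 0.642 = 1050 + 1517 = 2567
Net migration: Band 1 − 60 → 176; Band 2 + 10 → 356; Band 3 + 65 → 408; Band 4 − 65 → 1381; Band 5 + 65 → 2632
Giving 176 / 356 / 408 / 1381 / 2632.
Total after period 3: 176 + 356 + 408 + 1381 + 2632 = 4953

4953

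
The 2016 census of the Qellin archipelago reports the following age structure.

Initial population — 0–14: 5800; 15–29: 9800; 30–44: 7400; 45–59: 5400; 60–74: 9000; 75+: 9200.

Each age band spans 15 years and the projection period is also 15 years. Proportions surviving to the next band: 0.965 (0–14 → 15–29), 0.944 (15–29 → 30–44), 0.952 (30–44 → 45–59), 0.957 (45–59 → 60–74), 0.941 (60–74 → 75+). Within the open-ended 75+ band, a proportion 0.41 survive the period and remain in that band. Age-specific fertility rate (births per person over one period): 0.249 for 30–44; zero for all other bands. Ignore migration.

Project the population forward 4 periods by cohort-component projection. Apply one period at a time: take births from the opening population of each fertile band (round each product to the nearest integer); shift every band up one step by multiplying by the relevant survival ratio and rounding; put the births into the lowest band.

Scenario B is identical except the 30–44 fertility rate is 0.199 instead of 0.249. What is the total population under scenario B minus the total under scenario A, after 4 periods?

-1147

After projecting period 1:
Births: 7400 × 0.249 = 1843
15–29: 5800 × 0.965 = 5597
30–44: 9800 × 0.944 = 9251
45–59: 7400 × 0.952 = 7045
60–74: 5400 × 0.957 = 5168
75+: 9000 × 0.941 + 9200 × 0.41 = 8469 + 3772 = 12241
End of period: [1843, 5597, 9251, 7045, 5168, 12241]
After projecting period 2:
Births: 9251 × 0.249 = 2303
15–29: 1843 × 0.965 = 1778
30–44: 5597 × 0.944 = 5284
45–59: 9251 × 0.952 = 8807
60–74: 7045 × 0.957 = 6742
75+: 5168 × 0.941 + 12241 × 0.41 = 4863 + 5019 = 9882
End of period: [2303, 1778, 5284, 8807, 6742, 9882]
After projecting period 3:
Births: 5284 × 0.249 = 1316
15–29: 2303 × 0.965 = 2222
30–44: 1778 × 0.944 = 1678
45–59: 5284 × 0.952 = 5030
60–74: 8807 × 0.957 = 8428
75+: 6742 × 0.941 + 9882 × 0.41 = 6344 + 4052 = 10396
End of period: [1316, 2222, 1678, 5030, 8428, 10396]
After projecting period 4:
Births: 1678 × 0.249 = 418
15–29: 1316 × 0.965 = 1270
30–44: 2222 × 0.944 = 2098
45–59: 1678 × 0.952 = 1597
60–74: 5030 × 0.957 = 4814
75+: 8428 × 0.941 + 10396 × 0.41 = 7931 + 4262 = 12193
End of period: [418, 1270, 2098, 1597, 4814, 12193]
Scenario A total after 4 periods: 22390
Scenario B projection —
After projecting period 1:
Births: 7400 × 0.199 = 1473
15–29: 5800 × 0.965 = 5597
30–44: 9800 × 0.944 = 9251
45–59: 7400 × 0.952 = 7045
60–74: 5400 × 0.957 = 5168
75+: 9000 × 0.941 + 9200 × 0.41 = 8469 + 3772 = 12241
End of period: [1473, 5597, 9251, 7045, 5168, 12241]
After projecting period 2:
Births: 9251 × 0.199 = 1841
15–29: 1473 × 0.965 = 1421
30–44: 5597 × 0.944 = 5284
45–59: 9251 × 0.952 = 8807
60–74: 7045 × 0.957 = 6742
75+: 5168 × 0.941 + 12241 × 0.41 = 4863 + 5019 = 9882
End of period: [1841, 1421, 5284, 8807, 6742, 9882]
After projecting period 3:
Births: 5284 × 0.199 = 1052
15–29: 1841 × 0.965 = 1777
30–44: 1421 × 0.944 = 1341
45–59: 5284 × 0.952 = 5030
60–74: 8807 × 0.957 = 8428
75+: 6742 × 0.941 + 9882 × 0.41 = 6344 + 4052 = 10396
End of period: [1052, 1777, 1341, 5030, 8428, 10396]
After projecting period 4:
Births: 1341 × 0.199 = 267
15–29: 1052 × 0.965 = 1015
30–44: 1777 × 0.944 = 1677
45–59: 1341 × 0.952 = 1277
60–74: 5030 × 0.957 = 4814
75+: 8428 × 0.941 + 10396 × 0.41 = 7931 + 4262 = 12193
End of period: [267, 1015, 1677, 1277, 4814, 12193]
Scenario B total after 4 periods: 21243
Difference B − A = 21243 − 22390 = -1147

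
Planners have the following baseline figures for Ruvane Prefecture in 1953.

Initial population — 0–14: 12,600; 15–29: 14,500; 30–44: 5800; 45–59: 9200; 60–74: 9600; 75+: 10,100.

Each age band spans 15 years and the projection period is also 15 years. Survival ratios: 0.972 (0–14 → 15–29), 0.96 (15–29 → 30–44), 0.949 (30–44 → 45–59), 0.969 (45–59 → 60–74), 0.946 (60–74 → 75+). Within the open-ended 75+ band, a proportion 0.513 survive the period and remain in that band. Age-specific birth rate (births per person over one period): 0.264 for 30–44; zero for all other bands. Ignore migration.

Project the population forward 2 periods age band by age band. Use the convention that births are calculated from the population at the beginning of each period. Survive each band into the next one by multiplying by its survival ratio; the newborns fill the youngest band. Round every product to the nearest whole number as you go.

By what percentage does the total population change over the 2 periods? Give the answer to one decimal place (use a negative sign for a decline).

-17.1

Numbering the groups 1..6 from youngest to oldest:
— Period 1 —
Births: 5800 × 0.264 = 1531
Group 2: 12600 × 0.972 = 12247
Group 3: 14500 × 0.96 = 13920
Group 4: 5800 × 0.949 = 5504
Group 5: 9200 × 0.969 = 8915
Group 6: 9600 × 0.946 + 10100 × 0.513 = 9082 + 5181 = 14263
→ [1531, 12247, 13920, 5504, 8915, 14263]
— Period 2 —
Births: 13920 × 0.264 = 3675
Group 2: 1531 × 0.972 = 1488
Group 3: 12247 × 0.96 = 11757
Group 4: 13920 × 0.949 = 13210
Group 5: 5504 × 0.969 = 5333
Group 6: 8915 × 0.946 + 14263 × 0.513 = 8434 + 7317 = 15751
→ [3675, 1488, 11757, 13210, 5333, 15751]
Total: 61800 → 51214; change = -10586; percentage change = -17.1%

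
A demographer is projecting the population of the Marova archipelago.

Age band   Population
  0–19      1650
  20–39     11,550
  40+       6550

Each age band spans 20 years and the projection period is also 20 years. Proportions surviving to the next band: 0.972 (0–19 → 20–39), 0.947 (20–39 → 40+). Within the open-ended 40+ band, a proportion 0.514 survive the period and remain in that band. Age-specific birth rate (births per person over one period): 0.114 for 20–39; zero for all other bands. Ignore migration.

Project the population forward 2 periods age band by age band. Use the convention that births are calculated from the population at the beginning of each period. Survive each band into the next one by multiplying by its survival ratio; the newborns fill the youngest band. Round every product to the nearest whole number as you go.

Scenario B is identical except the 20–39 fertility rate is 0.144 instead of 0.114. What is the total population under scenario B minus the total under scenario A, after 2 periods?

384

Numbering the bands 1..3 from youngest to oldest:
Period 1:
Births: 11550 × 0.114 = 1317
Band 2: 1650 × 0.972 = 1604
Band 3: 11550 × 0.947 + 6550 × 0.514 = 10938 + 3367 = 14305
Giving 1317 / 1604 / 14305.
Period 2:
Births: 1604 × 0.114 = 183
Band 2: 1317 × 0.972 = 1280
Band 3: 1604 × 0.947 + 14305 × 0.514 = 1519 + 7353 = 8872
Giving 183 / 1280 / 8872.
Scenario A total after 2 periods: 10335
Scenario B projection —
Period 1:
Births: 11550 × 0.144 = 1663
Band 2: 1650 × 0.972 = 1604
Band 3: 11550 × 0.947 + 6550 × 0.514 = 10938 + 3367 = 14305
Giving 1663 / 1604 / 14305.
Period 2:
Births: 1604 × 0.144 = 231
Band 2: 1663 × 0.972 = 1616
Band 3: 1604 × 0.947 + 14305 × 0.514 = 1519 + 7353 = 8872
Giving 231 / 1616 / 8872.
Scenario B total after 2 periods: 10719
Difference B − A = 10719 − 10335 = 384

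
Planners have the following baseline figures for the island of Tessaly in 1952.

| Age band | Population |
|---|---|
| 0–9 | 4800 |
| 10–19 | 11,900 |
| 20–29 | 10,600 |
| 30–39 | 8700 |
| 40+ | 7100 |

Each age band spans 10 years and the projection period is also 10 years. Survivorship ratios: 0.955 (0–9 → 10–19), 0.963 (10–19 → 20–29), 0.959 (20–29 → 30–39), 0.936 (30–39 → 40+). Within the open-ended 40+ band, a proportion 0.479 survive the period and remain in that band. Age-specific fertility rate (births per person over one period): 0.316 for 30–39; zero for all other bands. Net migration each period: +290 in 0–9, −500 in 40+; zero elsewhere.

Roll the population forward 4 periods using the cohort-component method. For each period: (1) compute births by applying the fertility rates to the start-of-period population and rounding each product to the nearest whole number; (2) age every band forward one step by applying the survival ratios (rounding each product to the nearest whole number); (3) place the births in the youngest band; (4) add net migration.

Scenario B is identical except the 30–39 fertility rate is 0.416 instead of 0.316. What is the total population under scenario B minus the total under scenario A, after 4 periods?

3176

Period 1.
Births: 8700 × 0.316 = 2749
10–19: 4800 × 0.955 = 4584
20–29: 11900 × 0.963 = 11460
30–39: 10600 × 0.959 = 10165
40+: 8700 × 0.936 + 7100 × 0.479 = 8143 + 3401 = 11544
Net migration: 0–9 + 290 → 3039; 40+ − 500 → 11044
→ [3039, 4584, 11460, 10165, 11044]
Period 2.
Births: 10165 × 0.316 = 3212
10–19: 3039 × 0.955 = 2902
20–29: 4584 × 0.963 = 4414
30–39: 11460 × 0.959 = 10990
40+: 10165 × 0.936 + 11044 × 0.479 = 9514 + 5290 = 14804
Net migration: 0–9 + 290 → 3502; 40+ − 500 → 14304
→ [3502, 2902, 4414, 10990, 14304]
Period 3.
Births: 10990 × 0.316 = 3473
10–19: 3502 × 0.955 = 3344
20–29: 2902 × 0.963 = 2795
30–39: 4414 × 0.959 = 4233
40+: 10990 × 0.936 + 14304 × 0.479 = 10287 + 6852 = 17139
Net migration: 0–9 + 290 → 3763; 40+ − 500 → 16639
→ [3763, 3344, 2795, 4233, 16639]
Period 4.
Births: 4233 × 0.316 = 1338
10–19: 3763 × 0.955 = 3594
20–29: 3344 × 0.963 = 3220
30–39: 2795 × 0.959 = 2680
40+: 4233 × 0.936 + 16639 × 0.479 = 3962 + 7970 = 11932
Net migration: 0–9 + 290 → 1628; 40+ − 500 → 11432
→ [1628, 3594, 3220, 2680, 11432]
Scenario A total after 4 periods: 22554
Scenario B projection —
Period 1.
Births: 8700 × 0.416 = 3619
10–19: 4800 × 0.955 = 4584
20–29: 11900 × 0.963 = 11460
30–39: 10600 × 0.959 = 10165
40+: 8700 × 0.936 + 7100 × 0.479 = 8143 + 3401 = 11544
Net migration: 0–9 + 290 → 3909; 40+ − 500 → 11044
→ [3909, 4584, 11460, 10165, 11044]
Period 2.
Births: 10165 × 0.416 = 4229
10–19: 3909 × 0.955 = 3733
20–29: 4584 × 0.963 = 4414
30–39: 11460 × 0.959 = 10990
40+: 10165 × 0.936 + 11044 × 0.479 = 9514 + 5290 = 14804
Net migration: 0–9 + 290 → 4519; 40+ − 500 → 14304
→ [4519, 3733, 4414, 10990, 14304]
Period 3.
Births: 10990 × 0.416 = 4572
10–19: 4519 × 0.955 = 4316
20–29: 3733 × 0.963 = 3595
30–39: 4414 × 0.959 = 4233
40+: 10990 × 0.936 + 14304 × 0.479 = 10287 + 6852 = 17139
Net migration: 0–9 + 290 → 4862; 40+ − 500 → 16639
→ [4862, 4316, 3595, 4233, 16639]
Period 4.
Births: 4233 × 0.416 = 1761
10–19: 4862 × 0.955 = 4643
20–29: 4316 × 0.963 = 4156
30–39: 3595 × 0.959 = 3448
40+: 4233 × 0.936 + 16639 × 0.479 = 3962 + 7970 = 11932
Net migration: 0–9 + 290 → 2051; 40+ − 500 → 11432
→ [2051, 4643, 4156, 3448, 11432]
Scenario B total after 4 periods: 25730
Difference B − A = 25730 − 22554 = 3176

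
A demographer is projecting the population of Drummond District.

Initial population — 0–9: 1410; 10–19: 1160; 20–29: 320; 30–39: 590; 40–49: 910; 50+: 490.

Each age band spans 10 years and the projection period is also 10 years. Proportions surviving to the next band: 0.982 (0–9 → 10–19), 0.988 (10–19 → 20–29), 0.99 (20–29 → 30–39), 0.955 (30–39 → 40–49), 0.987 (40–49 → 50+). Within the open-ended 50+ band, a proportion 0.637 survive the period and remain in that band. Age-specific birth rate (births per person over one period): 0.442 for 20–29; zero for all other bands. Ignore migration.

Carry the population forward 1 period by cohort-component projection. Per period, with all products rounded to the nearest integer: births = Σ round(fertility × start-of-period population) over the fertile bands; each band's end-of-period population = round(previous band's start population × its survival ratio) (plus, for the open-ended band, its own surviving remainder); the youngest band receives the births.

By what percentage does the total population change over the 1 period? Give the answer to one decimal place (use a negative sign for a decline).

-2.4

Period 1:
Births: 320 × 0.442 = 141
10–19: 1410 × 0.982 = 1385
20–29: 1160 × 0.988 = 1146
30–39: 320 × 0.99 = 317
40–49: 590 × 0.955 = 563
50+: 910 × 0.987 + 490 × 0.637 = 898 + 312 = 1210
Giving 141 / 1385 / 1146 / 317 / 563 / 1210.
Total: 4880 → 4762; change = -118; percentage change = -2.4%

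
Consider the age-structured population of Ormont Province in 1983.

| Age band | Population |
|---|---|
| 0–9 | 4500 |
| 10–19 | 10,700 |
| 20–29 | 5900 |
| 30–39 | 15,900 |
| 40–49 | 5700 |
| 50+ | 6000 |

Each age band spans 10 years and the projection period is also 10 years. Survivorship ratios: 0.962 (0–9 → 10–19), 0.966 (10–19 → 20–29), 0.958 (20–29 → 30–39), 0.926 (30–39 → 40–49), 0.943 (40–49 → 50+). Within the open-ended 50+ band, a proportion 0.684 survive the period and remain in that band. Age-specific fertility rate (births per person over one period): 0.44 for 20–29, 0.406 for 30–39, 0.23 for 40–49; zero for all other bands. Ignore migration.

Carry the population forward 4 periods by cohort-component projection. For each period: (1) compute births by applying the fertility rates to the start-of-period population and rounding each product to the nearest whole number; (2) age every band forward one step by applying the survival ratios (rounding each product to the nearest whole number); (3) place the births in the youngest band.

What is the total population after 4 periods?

Numbering the groups 1..6 from youngest to oldest:
— Period 1 —
Births: 5900 * 0.44 = 2596, 15900 * 0.406 = 6455, 5700 * 0.23 = 1311 — total 10362
Group 2: 4500 * 0.962 = 4329
Group 3: 10700 * 0.966 = 10336
Group 4: 5900 * 0.958 = 5652
Group 5: 15900 * 0.926 = 14723
Group 6: 5700 * 0.943 + 6000 * 0.684 = 5375 + 4104 = 9479
Giving 10362 / 4329 / 10336 / 5652 / 14723 / 9479.
— Period 2 —
Births: 10336 * 0.44 = 4548, 5652 * 0.406 = 2295, 14723 * 0.23 = 3386 — total 10229
Group 2: 10362 * 0.962 = 9968
Group 3: 4329 * 0.966 = 4182
Group 4: 10336 * 0.958 = 9902
Group 5: 5652 * 0.926 = 5234
Group 6: 14723 * 0.943 + 9479 * 0.684 = 13884 + 6484 = 20368
Giving 10229 / 9968 / 4182 / 9902 / 5234 / 20368.
— Period 3 —
Births: 4182 * 0.44 = 1840, 9902 * 0.406 = 4020, 5234 * 0.23 = 1204 — total 7064
Group 2: 10229 * 0.962 = 9840
Group 3: 9968 * 0.966 = 9629
Group 4: 4182 * 0.958 = 4006
Group 5: 9902 * 0.926 = 9169
Group 6: 5234 * 0.943 + 20368 * 0.684 = 4936 + 13932 = 18868
Giving 7064 / 9840 / 9629 / 4006 / 9169 / 18868.
— Period 4 —
Births: 9629 * 0.44 = 4237, 4006 * 0.406 = 1626, 9169 * 0.23 = 2109 — total 7972
Group 2: 7064 * 0.962 = 6796
Group 3: 9840 * 0.966 = 9505
Group 4: 9629 * 0.958 = 9225
Group 5: 4006 * 0.926 = 3710
Group 6: 9169 * 0.943 + 18868 * 0.684 = 8646 + 12906 = 21552
Giving 7972 / 6796 / 9505 / 9225 / 3710 / 21552.
Total after period 4: 7972 + 6796 + 9505 + 9225 + 3710 + 21552 = 58760

58760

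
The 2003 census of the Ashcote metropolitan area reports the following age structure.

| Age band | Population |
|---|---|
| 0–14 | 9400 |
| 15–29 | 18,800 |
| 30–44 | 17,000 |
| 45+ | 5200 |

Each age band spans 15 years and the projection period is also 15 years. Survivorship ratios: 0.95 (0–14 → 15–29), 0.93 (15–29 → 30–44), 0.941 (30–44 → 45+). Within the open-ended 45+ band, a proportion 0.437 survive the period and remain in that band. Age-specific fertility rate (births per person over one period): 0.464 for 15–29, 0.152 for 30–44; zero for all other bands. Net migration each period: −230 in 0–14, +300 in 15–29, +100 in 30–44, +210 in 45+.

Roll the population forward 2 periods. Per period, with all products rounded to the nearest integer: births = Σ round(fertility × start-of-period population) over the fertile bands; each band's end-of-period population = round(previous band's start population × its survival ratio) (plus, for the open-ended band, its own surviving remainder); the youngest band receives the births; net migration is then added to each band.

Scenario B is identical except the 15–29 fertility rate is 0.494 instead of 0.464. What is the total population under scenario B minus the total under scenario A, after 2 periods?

Let band 1 be 0–14 through band 4 = 45+.
— Period 1 —
Births: 18800 × 0.464 = 8723 ; 17000 × 0.152 = 2584 → 11307
Band 2: 9400 × 0.95 = 8930
Band 3: 18800 × 0.93 = 17484
Band 4: 17000 × 0.941 + 5200 × 0.437 = 15997 + 2272 = 18269
Net migration: Band 1 − 230 → 11077; Band 2 + 300 → 9230; Band 3 + 100 → 17584; Band 4 + 210 → 18479
→ [11077, 9230, 17584, 18479]
— Period 2 —
Births: 9230 × 0.464 = 4283 ; 17584 × 0.152 = 2673 → 6956
Band 2: 11077 × 0.95 = 10523
Band 3: 9230 × 0.93 = 8584
Band 4: 17584 × 0.941 + 18479 × 0.437 = 16547 + 8075 = 24622
Net migration: Band 1 − 230 → 6726; Band 2 + 300 → 10823; Band 3 + 100 → 8684; Band 4 + 210 → 24832
→ [6726, 10823, 8684, 24832]
Scenario A total after 2 periods: 51065
Scenario B projection —
— Period 1 —
Births: 18800 × 0.494 = 9287 ; 17000 × 0.152 = 2584 → 11871
Band 2: 9400 × 0.95 = 8930
Band 3: 18800 × 0.93 = 17484
Band 4: 17000 × 0.941 + 5200 × 0.437 = 15997 + 2272 = 18269
Net migration: Band 1 − 230 → 11641; Band 2 + 300 → 9230; Band 3 + 100 → 17584; Band 4 + 210 → 18479
→ [11641, 9230, 17584, 18479]
— Period 2 —
Births: 9230 × 0.494 = 4560 ; 17584 × 0.152 = 2673 → 7233
Band 2: 11641 × 0.95 = 11059
Band 3: 9230 × 0.93 = 8584
Band 4: 17584 × 0.941 + 18479 × 0.437 = 16547 + 8075 = 24622
Net migration: Band 1 − 230 → 7003; Band 2 + 300 → 11359; Band 3 + 100 → 8684; Band 4 + 210 → 24832
→ [7003, 11359, 8684, 24832]
Scenario B total after 2 periods: 51878
Difference B − A = 51878 − 51065 = 813

813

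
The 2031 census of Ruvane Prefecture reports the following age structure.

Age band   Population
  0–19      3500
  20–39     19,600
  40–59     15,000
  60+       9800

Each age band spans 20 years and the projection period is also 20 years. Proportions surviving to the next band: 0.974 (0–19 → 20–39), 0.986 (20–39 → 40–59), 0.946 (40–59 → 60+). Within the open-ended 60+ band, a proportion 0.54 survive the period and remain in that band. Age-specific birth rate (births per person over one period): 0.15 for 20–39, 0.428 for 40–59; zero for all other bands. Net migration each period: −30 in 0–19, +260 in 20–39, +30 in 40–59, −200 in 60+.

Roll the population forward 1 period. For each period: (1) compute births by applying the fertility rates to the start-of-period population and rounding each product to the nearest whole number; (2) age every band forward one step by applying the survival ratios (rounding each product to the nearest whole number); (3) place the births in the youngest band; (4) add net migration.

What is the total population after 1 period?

— Period 1 —
Births: 19600 × 0.15 = 2940  |  15000 × 0.428 = 6420 → total 9360
20–39: 3500 × 0.974 = 3409
40–59: 19600 × 0.986 = 19326
60+: 15000 × 0.946 + 9800 × 0.54 = 14190 + 5292 = 19482
Net migration: 0–19 − 30 → 9330; 20–39 + 260 → 3669; 40–59 + 30 → 19356; 60+ − 200 → 19282
Giving 9330 / 3669 / 19356 / 19282.
Total after period 1: 9330 + 3669 + 19356 + 19282 = 51637

51637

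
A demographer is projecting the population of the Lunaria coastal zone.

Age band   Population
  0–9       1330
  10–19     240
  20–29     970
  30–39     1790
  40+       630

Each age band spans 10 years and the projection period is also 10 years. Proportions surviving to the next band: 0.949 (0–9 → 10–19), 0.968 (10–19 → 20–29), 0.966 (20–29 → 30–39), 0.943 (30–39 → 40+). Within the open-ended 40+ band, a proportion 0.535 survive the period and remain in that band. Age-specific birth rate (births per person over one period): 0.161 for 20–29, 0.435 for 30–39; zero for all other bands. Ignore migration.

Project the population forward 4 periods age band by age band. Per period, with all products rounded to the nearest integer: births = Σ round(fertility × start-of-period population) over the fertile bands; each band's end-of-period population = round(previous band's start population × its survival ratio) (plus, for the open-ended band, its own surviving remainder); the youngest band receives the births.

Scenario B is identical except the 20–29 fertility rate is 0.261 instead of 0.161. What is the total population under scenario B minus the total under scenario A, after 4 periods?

334

— Period 1 —
Births: 970 * 0.161 = 156, 1790 * 0.435 = 779 → total 935
10–19: 1330 * 0.949 = 1262
20–29: 240 * 0.968 = 232
30–39: 970 * 0.966 = 937
40+: 1790 * 0.943 + 630 * 0.535 = 1688 + 337 = 2025
Giving 935 / 1262 / 232 / 937 / 2025.
— Period 2 —
Births: 232 * 0.161 = 37, 937 * 0.435 = 408 → total 445
10–19: 935 * 0.949 = 887
20–29: 1262 * 0.968 = 1222
30–39: 232 * 0.966 = 224
40+: 937 * 0.943 + 2025 * 0.535 = 884 + 1083 = 1967
Giving 445 / 887 / 1222 / 224 / 1967.
— Period 3 —
Births: 1222 * 0.161 = 197, 224 * 0.435 = 97 → total 294
10–19: 445 * 0.949 = 422
20–29: 887 * 0.968 = 859
30–39: 1222 * 0.966 = 1180
40+: 224 * 0.943 + 1967 * 0.535 = 211 + 1052 = 1263
Giving 294 / 422 / 859 / 1180 / 1263.
— Period 4 —
Births: 859 * 0.161 = 138, 1180 * 0.435 = 513 → total 651
10–19: 294 * 0.949 = 279
20–29: 422 * 0.968 = 408
30–39: 859 * 0.966 = 830
40+: 1180 * 0.943 + 1263 * 0.535 = 1113 + 676 = 1789
Giving 651 / 279 / 408 / 830 / 1789.
Scenario A total after 4 periods: 3957
Scenario B projection —
— Period 1 —
Births: 970 * 0.261 = 253, 1790 * 0.435 = 779 → total 1032
10–19: 1330 * 0.949 = 1262
20–29: 240 * 0.968 = 232
30–39: 970 * 0.966 = 937
40+: 1790 * 0.943 + 630 * 0.535 = 1688 + 337 = 2025
Giving 1032 / 1262 / 232 / 937 / 2025.
— Period 2 —
Births: 232 * 0.261 = 61, 937 * 0.435 = 408 → total 469
10–19: 1032 * 0.949 = 979
20–29: 1262 * 0.968 = 1222
30–39: 232 * 0.966 = 224
40+: 937 * 0.943 + 2025 * 0.535 = 884 + 1083 = 1967
Giving 469 / 979 / 1222 / 224 / 1967.
— Period 3 —
Births: 1222 * 0.261 = 319, 224 * 0.435 = 97 → total 416
10–19: 469 * 0.949 = 445
20–29: 979 * 0.968 = 948
30–39: 1222 * 0.966 = 1180
40+: 224 * 0.943 + 1967 * 0.535 = 211 + 1052 = 1263
Giving 416 / 445 / 948 / 1180 / 1263.
— Period 4 —
Births: 948 * 0.261 = 247, 1180 * 0.435 = 513 → total 760
10–19: 416 * 0.949 = 395
20–29: 445 * 0.968 = 431
30–39: 948 * 0.966 = 916
40+: 1180 * 0.943 + 1263 * 0.535 = 1113 + 676 = 1789
Giving 760 / 395 / 431 / 916 / 1789.
Scenario B total after 4 periods: 4291
Difference B − A = 4291 − 3957 = 334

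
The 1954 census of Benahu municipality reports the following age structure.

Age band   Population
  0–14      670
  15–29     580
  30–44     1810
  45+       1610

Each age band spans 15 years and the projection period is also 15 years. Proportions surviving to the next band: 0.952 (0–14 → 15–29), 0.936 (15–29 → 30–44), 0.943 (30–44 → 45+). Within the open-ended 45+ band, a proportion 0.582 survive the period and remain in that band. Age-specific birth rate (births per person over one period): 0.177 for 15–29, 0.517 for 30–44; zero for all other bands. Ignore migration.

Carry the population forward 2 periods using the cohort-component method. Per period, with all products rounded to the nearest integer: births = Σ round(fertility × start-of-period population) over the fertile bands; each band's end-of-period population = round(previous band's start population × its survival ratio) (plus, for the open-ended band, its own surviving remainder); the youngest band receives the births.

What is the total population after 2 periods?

4031

— Period 1 —
Births: 580 * 0.177 = 103  |  1810 * 0.517 = 936 → 1039
15–29: 670 * 0.952 = 638
30–44: 580 * 0.936 = 543
45+: 1810 * 0.943 + 1610 * 0.582 = 1707 + 937 = 2644
Population now: 0–14=1039, 15–29=638, 30–44=543, 45+=2644
— Period 2 —
Births: 638 * 0.177 = 113  |  543 * 0.517 = 281 → 394
15–29: 1039 * 0.952 = 989
30–44: 638 * 0.936 = 597
45+: 543 * 0.943 + 2644 * 0.582 = 512 + 1539 = 2051
Population now: 0–14=394, 15–29=989, 30–44=597, 45+=2051
Total after period 2: 394 + 989 + 597 + 2051 = 4031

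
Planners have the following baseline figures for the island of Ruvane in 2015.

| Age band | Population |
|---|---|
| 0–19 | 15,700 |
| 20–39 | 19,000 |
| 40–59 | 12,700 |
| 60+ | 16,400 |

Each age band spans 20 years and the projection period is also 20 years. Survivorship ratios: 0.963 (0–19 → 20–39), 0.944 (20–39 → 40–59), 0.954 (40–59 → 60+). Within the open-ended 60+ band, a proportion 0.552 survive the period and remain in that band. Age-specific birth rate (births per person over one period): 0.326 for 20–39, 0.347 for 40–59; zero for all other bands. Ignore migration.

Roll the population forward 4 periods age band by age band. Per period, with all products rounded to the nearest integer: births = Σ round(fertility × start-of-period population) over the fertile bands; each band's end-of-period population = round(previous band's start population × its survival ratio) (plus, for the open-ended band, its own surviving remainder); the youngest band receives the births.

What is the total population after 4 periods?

50442

Numbering the bands 1..4 from youngest to oldest:
Period 1:
Births: 19000 × 0.326 = 6194 ; 12700 × 0.347 = 4407 ⇒ total 10601
Band 2: 15700 × 0.963 = 15119
Band 3: 19000 × 0.944 = 17936
Band 4: 12700 × 0.954 + 16400 × 0.552 = 12116 + 9053 = 21169
Population now: 0–19=10601, 20–39=15119, 40–59=17936, 60+=21169
Period 2:
Births: 15119 × 0.326 = 4929 ; 17936 × 0.347 = 6224 ⇒ total 11153
Band 2: 10601 × 0.963 = 10209
Band 3: 15119 × 0.944 = 14272
Band 4: 17936 × 0.954 + 21169 × 0.552 = 17111 + 11685 = 28796
Population now: 0–19=11153, 20–39=10209, 40–59=14272, 60+=28796
Period 3:
Births: 10209 × 0.326 = 3328 ; 14272 × 0.347 = 4952 ⇒ total 8280
Band 2: 11153 × 0.963 = 10740
Band 3: 10209 × 0.944 = 9637
Band 4: 14272 × 0.954 + 28796 × 0.552 = 13615 + 15895 = 29510
Population now: 0–19=8280, 20–39=10740, 40–59=9637, 60+=29510
Period 4:
Births: 10740 × 0.326 = 3501 ; 9637 × 0.347 = 3344 ⇒ total 6845
Band 2: 8280 × 0.963 = 7974
Band 3: 10740 × 0.944 = 10139
Band 4: 9637 × 0.954 + 29510 × 0.552 = 9194 + 16290 = 25484
Population now: 0–19=6845, 20–39=7974, 40–59=10139, 60+=25484
Total after period 4: 6845 + 7974 + 10139 + 25484 = 50442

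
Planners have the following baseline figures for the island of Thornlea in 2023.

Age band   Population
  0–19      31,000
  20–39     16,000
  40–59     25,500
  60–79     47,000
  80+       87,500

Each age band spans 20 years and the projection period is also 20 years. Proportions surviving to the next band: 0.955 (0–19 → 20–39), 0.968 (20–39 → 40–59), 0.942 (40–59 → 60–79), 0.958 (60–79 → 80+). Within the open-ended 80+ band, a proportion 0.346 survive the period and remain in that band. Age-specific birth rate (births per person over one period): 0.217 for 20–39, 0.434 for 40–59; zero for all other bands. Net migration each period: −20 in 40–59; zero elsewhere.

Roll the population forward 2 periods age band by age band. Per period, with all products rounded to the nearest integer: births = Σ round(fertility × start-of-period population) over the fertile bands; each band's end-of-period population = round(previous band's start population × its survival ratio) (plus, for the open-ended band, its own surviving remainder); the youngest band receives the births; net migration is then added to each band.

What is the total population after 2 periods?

119297

Period 1:
Births: 16000 × 0.217 = 3472, 25500 × 0.434 = 11067 ⇒ total 14539
20–39: 31000 × 0.955 = 29605
40–59: 16000 × 0.968 = 15488
60–79: 25500 × 0.942 = 24021
80+: 47000 × 0.958 + 87500 × 0.346 = 45026 + 30275 = 75301
Net migration: 40–59 − 20 → 15468
Population now: 0–19=14539, 20–39=29605, 40–59=15468, 60–79=24021, 80+=75301
Period 2:
Births: 29605 × 0.217 = 6424, 15468 × 0.434 = 6713 ⇒ total 13137
20–39: 14539 × 0.955 = 13885
40–59: 29605 × 0.968 = 28658
60–79: 15468 × 0.942 = 14571
80+: 24021 × 0.958 + 75301 × 0.346 = 23012 + 26054 = 49066
Net migration: 40–59 − 20 → 28638
Population now: 0–19=13137, 20–39=13885, 40–59=28638, 60–79=14571, 80+=49066
Total after period 2: 13137 + 13885 + 28638 + 14571 + 49066 = 119297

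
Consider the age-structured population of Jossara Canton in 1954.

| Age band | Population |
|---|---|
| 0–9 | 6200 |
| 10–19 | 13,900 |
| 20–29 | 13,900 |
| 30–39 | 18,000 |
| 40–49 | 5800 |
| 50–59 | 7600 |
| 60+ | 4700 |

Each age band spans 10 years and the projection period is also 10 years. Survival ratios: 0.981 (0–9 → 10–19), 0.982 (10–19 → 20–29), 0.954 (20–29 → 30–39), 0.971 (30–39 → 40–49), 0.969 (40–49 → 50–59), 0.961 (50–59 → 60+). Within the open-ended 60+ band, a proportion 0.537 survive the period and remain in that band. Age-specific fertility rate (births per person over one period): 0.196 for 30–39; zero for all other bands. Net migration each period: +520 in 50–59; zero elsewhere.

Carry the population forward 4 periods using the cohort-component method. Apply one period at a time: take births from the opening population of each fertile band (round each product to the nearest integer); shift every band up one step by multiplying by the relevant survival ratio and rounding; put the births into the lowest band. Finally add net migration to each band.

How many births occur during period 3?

Call the bands 1 to 7, youngest first.
Period 1:
Births: 18000 × 0.196 = 3528
Band 2: 6200 × 0.981 = 6082
Band 3: 13900 × 0.982 = 13650
Band 4: 13900 × 0.954 = 13261
Band 5: 18000 × 0.971 = 17478
Band 6: 5800 × 0.969 = 5620
Band 7: 7600 × 0.961 + 4700 × 0.537 = 7304 + 2524 = 9828
Net migration: Band 6 + 520 → 6140
Population now: 0–9=3528, 10–19=6082, 20–29=13650, 30–39=13261, 40–49=17478, 50–59=6140, 60+=9828
Period 2:
Births: 13261 × 0.196 = 2599
Band 2: 3528 × 0.981 = 3461
Band 3: 6082 × 0.982 = 5973
Band 4: 13650 × 0.954 = 13022
Band 5: 13261 × 0.971 = 12876
Band 6: 17478 × 0.969 = 16936
Band 7: 6140 × 0.961 + 9828 × 0.537 = 5901 + 5278 = 11179
Net migration: Band 6 + 520 → 17456
Population now: 0–9=2599, 10–19=3461, 20–29=5973, 30–39=13022, 40–49=12876, 50–59=17456, 60+=11179
Period 3:
Births: 13022 × 0.196 = 2552
Band 2: 2599 × 0.981 = 2550
Band 3: 3461 × 0.982 = 3399
Band 4: 5973 × 0.954 = 5698
Band 5: 13022 × 0.971 = 12644
Band 6: 12876 × 0.969 = 12477
Band 7: 17456 × 0.961 + 11179 × 0.537 = 16775 + 6003 = 22778
Net migration: Band 6 + 520 → 12997
Population now: 0–9=2552, 10–19=2550, 20–29=3399, 30–39=5698, 40–49=12644, 50–59=12997, 60+=22778

2552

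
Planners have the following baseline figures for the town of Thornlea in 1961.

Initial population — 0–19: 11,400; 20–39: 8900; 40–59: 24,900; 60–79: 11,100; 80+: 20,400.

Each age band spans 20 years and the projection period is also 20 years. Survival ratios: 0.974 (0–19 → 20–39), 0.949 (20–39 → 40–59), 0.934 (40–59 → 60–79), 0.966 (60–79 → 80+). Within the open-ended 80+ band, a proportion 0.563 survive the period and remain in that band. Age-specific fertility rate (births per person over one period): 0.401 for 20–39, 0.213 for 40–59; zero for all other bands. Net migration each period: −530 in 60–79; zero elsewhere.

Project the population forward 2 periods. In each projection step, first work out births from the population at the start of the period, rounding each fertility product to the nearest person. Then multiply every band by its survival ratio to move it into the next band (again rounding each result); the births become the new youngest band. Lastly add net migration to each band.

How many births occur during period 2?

Numbering the groups 1..5 from youngest to oldest:
After projecting period 1:
Births: 8900 * 0.401 = 3569  |  24900 * 0.213 = 5304 — total 8873
Group 2: 11400 * 0.974 = 11104
Group 3: 8900 * 0.949 = 8446
Group 4: 24900 * 0.934 = 23257
Group 5: 11100 * 0.966 + 20400 * 0.563 = 10723 + 11485 = 22208
Net migration: Group 4 − 530 → 22727
→ [8873, 11104, 8446, 22727, 22208]
After projecting period 2:
Births: 11104 * 0.401 = 4453  |  8446 * 0.213 = 1799 — total 6252
Group 2: 8873 * 0.974 = 8642
Group 3: 11104 * 0.949 = 10538
Group 4: 8446 * 0.934 = 7889
Group 5: 22727 * 0.966 + 22208 * 0.563 = 21954 + 12503 = 34457
Net migration: Group 4 − 530 → 7359
→ [6252, 8642, 10538, 7359, 34457]

6252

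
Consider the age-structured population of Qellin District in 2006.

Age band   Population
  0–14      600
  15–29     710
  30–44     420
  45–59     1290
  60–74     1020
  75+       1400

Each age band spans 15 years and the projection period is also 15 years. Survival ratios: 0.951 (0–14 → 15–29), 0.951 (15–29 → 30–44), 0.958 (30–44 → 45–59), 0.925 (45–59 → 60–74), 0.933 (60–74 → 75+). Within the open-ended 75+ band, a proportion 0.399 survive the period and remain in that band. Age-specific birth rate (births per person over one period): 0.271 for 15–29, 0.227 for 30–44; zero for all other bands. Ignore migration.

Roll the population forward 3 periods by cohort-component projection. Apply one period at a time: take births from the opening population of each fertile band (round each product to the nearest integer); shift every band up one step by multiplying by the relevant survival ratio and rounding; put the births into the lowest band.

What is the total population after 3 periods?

2900

Numbering the groups 1..6 from youngest to oldest:
Period 1:
Births: 710 × 0.271 = 192  |  420 × 0.227 = 95 — total 287
Group 2: 600 × 0.951 = 571
Group 3: 710 × 0.951 = 675
Group 4: 420 × 0.958 = 402
Group 5: 1290 × 0.925 = 1193
Group 6: 1020 × 0.933 + 1400 × 0.399 = 952 + 559 = 1511
Population now: 0–14=287, 15–29=571, 30–44=675, 45–59=402, 60–74=1193, 75+=1511
Period 2:
Births: 571 × 0.271 = 155  |  675 × 0.227 = 153 — total 308
Group 2: 287 × 0.951 = 273
Group 3: 571 × 0.951 = 543
Group 4: 675 × 0.958 = 647
Group 5: 402 × 0.925 = 372
Group 6: 1193 × 0.933 + 1511 × 0.399 = 1113 + 603 = 1716
Population now: 0–14=308, 15–29=273, 30–44=543, 45–59=647, 60–74=372, 75+=1716
Period 3:
Births: 273 × 0.271 = 74  |  543 × 0.227 = 123 — total 197
Group 2: 308 × 0.951 = 293
Group 3: 273 × 0.951 = 260
Group 4: 543 × 0.958 = 520
Group 5: 647 × 0.925 = 598
Group 6: 372 × 0.933 + 1716 × 0.399 = 347 + 685 = 1032
Population now: 0–14=197, 15–29=293, 30–44=260, 45–59=520, 60–74=598, 75+=1032
Total after period 3: 197 + 293 + 260 + 520 + 598 + 1032 = 2900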